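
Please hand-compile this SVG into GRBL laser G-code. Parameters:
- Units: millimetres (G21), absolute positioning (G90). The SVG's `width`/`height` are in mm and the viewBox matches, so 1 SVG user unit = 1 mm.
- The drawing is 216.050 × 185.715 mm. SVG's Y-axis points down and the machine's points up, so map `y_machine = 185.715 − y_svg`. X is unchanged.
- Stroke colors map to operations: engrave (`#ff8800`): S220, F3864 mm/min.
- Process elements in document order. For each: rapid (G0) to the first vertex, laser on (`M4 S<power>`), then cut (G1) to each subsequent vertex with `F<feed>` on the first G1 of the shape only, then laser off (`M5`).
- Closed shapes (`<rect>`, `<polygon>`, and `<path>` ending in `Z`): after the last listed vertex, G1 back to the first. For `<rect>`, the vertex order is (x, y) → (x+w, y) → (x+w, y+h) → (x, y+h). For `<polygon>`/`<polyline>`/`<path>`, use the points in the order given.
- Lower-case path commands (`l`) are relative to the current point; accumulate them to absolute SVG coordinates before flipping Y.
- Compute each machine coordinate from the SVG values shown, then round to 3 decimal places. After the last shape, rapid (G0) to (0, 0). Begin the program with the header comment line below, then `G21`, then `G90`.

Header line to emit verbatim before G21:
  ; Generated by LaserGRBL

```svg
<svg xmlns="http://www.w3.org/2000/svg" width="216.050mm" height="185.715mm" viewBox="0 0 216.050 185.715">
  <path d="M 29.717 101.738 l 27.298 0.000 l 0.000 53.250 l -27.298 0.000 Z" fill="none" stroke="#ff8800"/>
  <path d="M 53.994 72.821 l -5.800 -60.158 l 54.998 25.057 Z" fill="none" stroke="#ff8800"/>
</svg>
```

Since the viewBox matches the mm dimensions, user units are millimetres directly. The only transform is the Y-flip y_m = 185.715 − y_svg.

Shape 1 is a rectangle drawn with `<path>`. Its stroke #ff8800 means engrave at S220, F3864. After flipping Y the toolpath is (29.717,83.977) → (57.015,83.977) → (57.015,30.727) → (29.717,30.727) → (29.717,83.977), returning to the start.

Shape 2 is a regular polygon drawn with `<path>`. Its stroke #ff8800 means engrave at S220, F3864. After flipping Y the toolpath is (53.994,112.894) → (48.194,173.052) → (103.192,147.995) → (53.994,112.894), returning to the start.

; Generated by LaserGRBL
G21
G90
G0 X29.717 Y83.977
M4 S220
G1 X57.015 Y83.977 F3864
G1 X57.015 Y30.727
G1 X29.717 Y30.727
G1 X29.717 Y83.977
M5
G0 X53.994 Y112.894
M4 S220
G1 X48.194 Y173.052 F3864
G1 X103.192 Y147.995
G1 X53.994 Y112.894
M5
G0 X0.000 Y0.000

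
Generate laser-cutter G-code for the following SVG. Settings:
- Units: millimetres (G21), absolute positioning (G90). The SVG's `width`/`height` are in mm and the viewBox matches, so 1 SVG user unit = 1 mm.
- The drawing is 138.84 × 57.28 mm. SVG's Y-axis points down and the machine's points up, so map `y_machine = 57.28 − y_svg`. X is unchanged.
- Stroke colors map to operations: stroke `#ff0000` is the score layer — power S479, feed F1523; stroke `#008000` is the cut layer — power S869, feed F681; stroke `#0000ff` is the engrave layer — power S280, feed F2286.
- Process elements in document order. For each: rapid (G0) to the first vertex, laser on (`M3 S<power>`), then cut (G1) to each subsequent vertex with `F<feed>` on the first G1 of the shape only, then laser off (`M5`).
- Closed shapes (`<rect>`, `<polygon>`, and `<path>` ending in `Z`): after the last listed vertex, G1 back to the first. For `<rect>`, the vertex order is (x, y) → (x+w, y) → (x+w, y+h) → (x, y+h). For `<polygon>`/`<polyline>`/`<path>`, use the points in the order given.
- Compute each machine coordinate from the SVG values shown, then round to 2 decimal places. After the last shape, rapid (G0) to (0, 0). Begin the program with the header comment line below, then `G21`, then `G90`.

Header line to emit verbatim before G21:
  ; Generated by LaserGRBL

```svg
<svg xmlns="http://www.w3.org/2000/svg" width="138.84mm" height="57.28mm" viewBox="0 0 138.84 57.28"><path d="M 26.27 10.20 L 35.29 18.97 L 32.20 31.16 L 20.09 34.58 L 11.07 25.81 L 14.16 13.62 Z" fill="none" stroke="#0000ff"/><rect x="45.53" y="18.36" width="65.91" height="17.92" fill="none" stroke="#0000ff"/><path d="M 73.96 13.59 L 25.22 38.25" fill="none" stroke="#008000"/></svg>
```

1 u = 1 mm; y_m = 57.28 − y.

[1] `<path>` regular polygon, #0000ff→engrave S280 F2286: (26.27,47.08) → (35.29,38.31) → (32.20,26.12) → (20.09,22.70) → (11.07,31.47) → (14.16,43.66) → (26.27,47.08) (closed)

[2] `<rect>` rectangle, #0000ff→engrave S280 F2286: (45.53,38.92) → (111.44,38.92) → (111.44,21.00) → (45.53,21.00) → (45.53,38.92) (closed)

[3] `<path>` line segment, #008000→cut S869 F681: (73.96,43.69) → (25.22,19.03)

; Generated by LaserGRBL
G21
G90
G0 X26.27 Y47.08
M3 S280
G1 X35.29 Y38.31 F2286
G1 X32.20 Y26.12
G1 X20.09 Y22.70
G1 X11.07 Y31.47
G1 X14.16 Y43.66
G1 X26.27 Y47.08
M5
G0 X45.53 Y38.92
M3 S280
G1 X111.44 Y38.92 F2286
G1 X111.44 Y21.00
G1 X45.53 Y21.00
G1 X45.53 Y38.92
M5
G0 X73.96 Y43.69
M3 S869
G1 X25.22 Y19.03 F681
M5
G0 X0.00 Y0.00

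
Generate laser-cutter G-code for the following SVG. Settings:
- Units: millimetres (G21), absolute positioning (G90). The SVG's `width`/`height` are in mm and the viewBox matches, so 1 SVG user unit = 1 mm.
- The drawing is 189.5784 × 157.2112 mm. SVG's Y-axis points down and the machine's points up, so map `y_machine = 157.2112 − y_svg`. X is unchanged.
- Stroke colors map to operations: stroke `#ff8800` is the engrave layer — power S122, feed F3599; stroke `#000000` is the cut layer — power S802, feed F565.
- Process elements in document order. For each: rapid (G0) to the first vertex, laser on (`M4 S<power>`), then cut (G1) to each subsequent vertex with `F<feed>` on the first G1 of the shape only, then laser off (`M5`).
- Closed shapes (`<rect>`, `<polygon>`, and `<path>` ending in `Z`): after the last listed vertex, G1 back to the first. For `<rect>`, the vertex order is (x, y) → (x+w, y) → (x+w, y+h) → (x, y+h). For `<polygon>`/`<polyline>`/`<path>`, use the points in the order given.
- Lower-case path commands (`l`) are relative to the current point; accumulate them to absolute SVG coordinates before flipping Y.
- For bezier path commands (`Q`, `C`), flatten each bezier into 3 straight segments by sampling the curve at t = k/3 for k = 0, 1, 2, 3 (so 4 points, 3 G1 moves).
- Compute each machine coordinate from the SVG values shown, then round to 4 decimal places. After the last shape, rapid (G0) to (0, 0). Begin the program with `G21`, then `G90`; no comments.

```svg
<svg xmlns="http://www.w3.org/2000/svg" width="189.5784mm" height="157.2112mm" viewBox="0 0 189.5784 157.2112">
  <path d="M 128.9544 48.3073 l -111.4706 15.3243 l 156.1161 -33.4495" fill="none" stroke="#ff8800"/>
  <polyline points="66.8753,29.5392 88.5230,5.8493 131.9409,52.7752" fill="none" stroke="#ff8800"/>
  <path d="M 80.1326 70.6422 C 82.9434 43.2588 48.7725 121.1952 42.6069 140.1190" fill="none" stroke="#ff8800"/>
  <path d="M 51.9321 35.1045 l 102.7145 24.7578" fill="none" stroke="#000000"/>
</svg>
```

1 u = 1 mm; y_m = 157.2112 − y.

[1] `<path>` open polyline, #ff8800→engrave S122 F3599: (128.9544,108.9039) → (17.4838,93.5796) → (173.5999,127.0291)

[2] `<polyline>` open polyline, #ff8800→engrave S122 F3599: (66.8753,127.6720) → (88.5230,151.3619) → (131.9409,104.4360)

[3] `<path>` cubic bezier, #ff8800→engrave S122 F3599: (80.1326,86.5690) → (73.0231,84.9322) → (55.7007,49.6005) → (42.6069,17.0922)

[4] `<path>` line segment, #000000→cut S802 F565: (51.9321,122.1067) → (154.6466,97.3489)

G21
G90
G0 X128.9544 Y108.9039
M4 S122
G1 X17.4838 Y93.5796 F3599
G1 X173.5999 Y127.0291
M5
G0 X66.8753 Y127.6720
M4 S122
G1 X88.5230 Y151.3619 F3599
G1 X131.9409 Y104.4360
M5
G0 X80.1326 Y86.5690
M4 S122
G1 X73.0231 Y84.9322 F3599
G1 X55.7007 Y49.6005
G1 X42.6069 Y17.0922
M5
G0 X51.9321 Y122.1067
M4 S802
G1 X154.6466 Y97.3489 F565
M5
G0 X0.0000 Y0.0000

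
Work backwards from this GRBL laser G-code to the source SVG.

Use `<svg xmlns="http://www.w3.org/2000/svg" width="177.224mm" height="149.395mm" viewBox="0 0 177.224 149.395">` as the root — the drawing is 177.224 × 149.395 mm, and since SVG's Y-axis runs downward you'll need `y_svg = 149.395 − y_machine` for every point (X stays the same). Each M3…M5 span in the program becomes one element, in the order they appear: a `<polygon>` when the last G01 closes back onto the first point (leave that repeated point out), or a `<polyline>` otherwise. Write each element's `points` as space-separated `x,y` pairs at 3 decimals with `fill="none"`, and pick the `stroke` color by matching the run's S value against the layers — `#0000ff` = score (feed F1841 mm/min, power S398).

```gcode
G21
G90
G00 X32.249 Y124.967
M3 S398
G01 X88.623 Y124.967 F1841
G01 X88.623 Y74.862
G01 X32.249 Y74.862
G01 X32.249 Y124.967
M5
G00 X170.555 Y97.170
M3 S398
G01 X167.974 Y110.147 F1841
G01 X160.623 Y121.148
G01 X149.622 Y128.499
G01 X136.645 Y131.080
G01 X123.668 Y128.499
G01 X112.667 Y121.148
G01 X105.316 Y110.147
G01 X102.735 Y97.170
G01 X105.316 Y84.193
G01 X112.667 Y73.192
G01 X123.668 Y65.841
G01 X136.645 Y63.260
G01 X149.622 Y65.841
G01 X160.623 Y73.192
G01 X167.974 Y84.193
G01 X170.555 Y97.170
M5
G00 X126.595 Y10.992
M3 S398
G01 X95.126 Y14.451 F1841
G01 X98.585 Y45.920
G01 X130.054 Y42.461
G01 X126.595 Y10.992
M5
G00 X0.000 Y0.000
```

y_svg = 149.395 − y_m. Every run uses S398, so all elements get stroke `#0000ff` (score).

[1] closed run; points: 32.249,24.428 88.623,24.428 88.623,74.533 32.249,74.533

[2] closed run; points: 170.555,52.225 167.974,39.248 160.623,28.247 149.622,20.896 136.645,18.315 123.668,20.896 112.667,28.247 105.316,39.248 102.735,52.225 105.316,65.202 112.667,76.203 123.668,83.554 136.645,86.135 149.622,83.554 160.623,76.203 167.974,65.202

[3] closed run; points: 126.595,138.403 95.126,134.944 98.585,103.475 130.054,106.934

<svg xmlns="http://www.w3.org/2000/svg" width="177.224mm" height="149.395mm" viewBox="0 0 177.224 149.395">
  <polygon points="32.249,24.428 88.623,24.428 88.623,74.533 32.249,74.533" fill="none" stroke="#0000ff"/>
  <polygon points="170.555,52.225 167.974,39.248 160.623,28.247 149.622,20.896 136.645,18.315 123.668,20.896 112.667,28.247 105.316,39.248 102.735,52.225 105.316,65.202 112.667,76.203 123.668,83.554 136.645,86.135 149.622,83.554 160.623,76.203 167.974,65.202" fill="none" stroke="#0000ff"/>
  <polygon points="126.595,138.403 95.126,134.944 98.585,103.475 130.054,106.934" fill="none" stroke="#0000ff"/>
</svg>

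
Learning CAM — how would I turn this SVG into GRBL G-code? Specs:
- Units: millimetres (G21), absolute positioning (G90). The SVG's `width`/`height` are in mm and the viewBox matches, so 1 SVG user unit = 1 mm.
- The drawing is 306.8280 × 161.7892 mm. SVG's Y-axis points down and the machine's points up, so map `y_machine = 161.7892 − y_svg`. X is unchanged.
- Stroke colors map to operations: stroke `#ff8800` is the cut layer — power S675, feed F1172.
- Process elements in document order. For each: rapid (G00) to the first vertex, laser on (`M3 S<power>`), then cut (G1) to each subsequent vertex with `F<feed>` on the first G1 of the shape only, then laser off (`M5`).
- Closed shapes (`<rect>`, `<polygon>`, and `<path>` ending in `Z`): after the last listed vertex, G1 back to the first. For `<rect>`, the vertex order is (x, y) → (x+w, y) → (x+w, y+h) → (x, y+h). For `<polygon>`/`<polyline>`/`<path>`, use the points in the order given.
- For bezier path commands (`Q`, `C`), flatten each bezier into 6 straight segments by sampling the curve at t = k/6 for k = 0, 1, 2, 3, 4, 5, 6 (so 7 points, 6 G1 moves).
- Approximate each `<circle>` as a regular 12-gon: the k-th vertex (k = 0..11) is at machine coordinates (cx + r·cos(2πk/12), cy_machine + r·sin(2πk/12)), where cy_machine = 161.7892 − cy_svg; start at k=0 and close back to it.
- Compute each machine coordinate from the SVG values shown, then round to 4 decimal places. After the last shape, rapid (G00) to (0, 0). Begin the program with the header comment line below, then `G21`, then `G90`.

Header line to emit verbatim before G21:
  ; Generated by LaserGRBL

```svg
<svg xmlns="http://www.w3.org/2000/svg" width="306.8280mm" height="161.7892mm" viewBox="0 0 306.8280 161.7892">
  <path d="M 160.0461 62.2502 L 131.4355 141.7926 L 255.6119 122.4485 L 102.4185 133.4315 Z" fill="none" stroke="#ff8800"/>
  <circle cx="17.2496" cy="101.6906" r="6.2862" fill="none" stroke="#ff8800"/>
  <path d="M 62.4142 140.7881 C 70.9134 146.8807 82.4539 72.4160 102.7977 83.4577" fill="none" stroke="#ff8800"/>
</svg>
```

1 u = 1 mm; y_m = 161.7892 − y.

[1] `<path>` closed polygon, #ff8800→cut S675 F1172: (160.0461,99.5390) → (131.4355,19.9966) → (255.6119,39.3407) → (102.4185,28.3577) → (160.0461,99.5390) (closed)

[2] `<circle>` circle, #ff8800→cut S675 F1172: (23.5358,60.0986) → (22.6936,63.2417) → (20.3927,65.5426) → (17.2496,66.3848) → (14.1065,65.5426) → (11.8056,63.2417) → (10.9634,60.0986) → (11.8056,56.9555) → (14.1065,54.6546) → (17.2496,53.8124) → (20.3927,54.6546) → (22.6936,56.9555) → (23.5358,60.0986) (closed)

[3] `<path>` cubic bezier, #ff8800→cut S675 F1172: (62.4142,21.0011) → (66.9439,23.8991) → (72.1406,35.6104) → (78.1642,51.5222) → (85.1749,67.0216) → (93.3327,77.4956) → (102.7977,78.3315)

; Generated by LaserGRBL
G21
G90
G00 X160.0461 Y99.5390
M3 S675
G1 X131.4355 Y19.9966 F1172
G1 X255.6119 Y39.3407
G1 X102.4185 Y28.3577
G1 X160.0461 Y99.5390
M5
G00 X23.5358 Y60.0986
M3 S675
G1 X22.6936 Y63.2417 F1172
G1 X20.3927 Y65.5426
G1 X17.2496 Y66.3848
G1 X14.1065 Y65.5426
G1 X11.8056 Y63.2417
G1 X10.9634 Y60.0986
G1 X11.8056 Y56.9555
G1 X14.1065 Y54.6546
G1 X17.2496 Y53.8124
G1 X20.3927 Y54.6546
G1 X22.6936 Y56.9555
G1 X23.5358 Y60.0986
M5
G00 X62.4142 Y21.0011
M3 S675
G1 X66.9439 Y23.8991 F1172
G1 X72.1406 Y35.6104
G1 X78.1642 Y51.5222
G1 X85.1749 Y67.0216
G1 X93.3327 Y77.4956
G1 X102.7977 Y78.3315
M5
G00 X0.0000 Y0.0000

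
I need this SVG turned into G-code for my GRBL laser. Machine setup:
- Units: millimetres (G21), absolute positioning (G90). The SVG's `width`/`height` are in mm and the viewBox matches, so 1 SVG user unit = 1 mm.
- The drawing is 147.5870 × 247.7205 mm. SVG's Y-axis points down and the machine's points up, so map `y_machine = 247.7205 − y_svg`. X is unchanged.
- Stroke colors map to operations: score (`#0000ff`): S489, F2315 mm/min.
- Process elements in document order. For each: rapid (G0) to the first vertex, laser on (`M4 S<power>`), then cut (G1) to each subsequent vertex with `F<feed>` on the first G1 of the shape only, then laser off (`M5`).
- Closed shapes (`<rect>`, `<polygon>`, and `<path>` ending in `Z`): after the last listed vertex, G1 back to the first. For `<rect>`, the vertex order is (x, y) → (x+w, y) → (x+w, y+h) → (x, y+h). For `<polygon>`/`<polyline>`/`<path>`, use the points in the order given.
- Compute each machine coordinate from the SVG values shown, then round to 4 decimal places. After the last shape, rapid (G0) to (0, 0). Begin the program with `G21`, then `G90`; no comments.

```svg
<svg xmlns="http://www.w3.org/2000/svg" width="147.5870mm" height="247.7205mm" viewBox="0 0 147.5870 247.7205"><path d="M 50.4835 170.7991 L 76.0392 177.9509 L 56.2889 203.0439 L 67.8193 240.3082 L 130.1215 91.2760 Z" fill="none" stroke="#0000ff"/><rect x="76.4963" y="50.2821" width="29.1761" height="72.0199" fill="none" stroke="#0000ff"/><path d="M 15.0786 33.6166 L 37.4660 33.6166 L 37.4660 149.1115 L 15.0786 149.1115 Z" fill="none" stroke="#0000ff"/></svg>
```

G21
G90
G0 X50.4835 Y76.9214
M4 S489
G1 X76.0392 Y69.7696 F2315
G1 X56.2889 Y44.6766
G1 X67.8193 Y7.4123
G1 X130.1215 Y156.4445
G1 X50.4835 Y76.9214
M5
G0 X76.4963 Y197.4384
M4 S489
G1 X105.6724 Y197.4384 F2315
G1 X105.6724 Y125.4185
G1 X76.4963 Y125.4185
G1 X76.4963 Y197.4384
M5
G0 X15.0786 Y214.1039
M4 S489
G1 X37.4660 Y214.1039 F2315
G1 X37.4660 Y98.6090
G1 X15.0786 Y98.6090
G1 X15.0786 Y214.1039
M5
G0 X0.0000 Y0.0000

1 u = 1 mm; y_m = 247.7205 − y.

[1] `<path>` closed polygon, #0000ff→score S489 F2315: (50.4835,76.9214) → (76.0392,69.7696) → (56.2889,44.6766) → (67.8193,7.4123) → (130.1215,156.4445) → (50.4835,76.9214) (closed)

[2] `<rect>` rectangle, #0000ff→score S489 F2315: (76.4963,197.4384) → (105.6724,197.4384) → (105.6724,125.4185) → (76.4963,125.4185) → (76.4963,197.4384) (closed)

[3] `<path>` rectangle, #0000ff→score S489 F2315: (15.0786,214.1039) → (37.4660,214.1039) → (37.4660,98.6090) → (15.0786,98.6090) → (15.0786,214.1039) (closed)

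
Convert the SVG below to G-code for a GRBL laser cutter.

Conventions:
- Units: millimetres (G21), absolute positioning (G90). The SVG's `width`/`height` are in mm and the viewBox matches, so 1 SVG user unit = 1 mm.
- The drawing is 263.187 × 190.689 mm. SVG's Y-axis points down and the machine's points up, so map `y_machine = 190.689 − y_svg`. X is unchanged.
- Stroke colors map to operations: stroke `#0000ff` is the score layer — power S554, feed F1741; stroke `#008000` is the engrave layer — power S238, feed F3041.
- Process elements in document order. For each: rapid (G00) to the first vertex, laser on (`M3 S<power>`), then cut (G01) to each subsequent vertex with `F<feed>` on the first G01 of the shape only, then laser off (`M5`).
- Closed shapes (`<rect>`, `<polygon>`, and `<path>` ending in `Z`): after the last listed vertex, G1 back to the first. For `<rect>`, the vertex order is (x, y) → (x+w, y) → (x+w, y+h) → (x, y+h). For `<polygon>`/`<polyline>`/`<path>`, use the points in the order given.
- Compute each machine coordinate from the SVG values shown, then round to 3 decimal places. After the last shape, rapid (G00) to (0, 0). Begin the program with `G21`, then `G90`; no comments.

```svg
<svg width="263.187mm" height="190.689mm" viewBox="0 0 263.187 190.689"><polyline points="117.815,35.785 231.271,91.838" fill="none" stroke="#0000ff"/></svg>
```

Since the viewBox matches the mm dimensions, user units are millimetres directly. The only transform is the Y-flip y_m = 190.689 − y_svg.

Shape 1 is a line segment drawn with `<polyline>`. Its stroke #0000ff means score at S554, F1741. After flipping Y the toolpath is (117.815,154.904) → (231.271,98.851).

G21
G90
G00 X117.815 Y154.904
M3 S554
G01 X231.271 Y98.851 F1741
M5
G00 X0.000 Y0.000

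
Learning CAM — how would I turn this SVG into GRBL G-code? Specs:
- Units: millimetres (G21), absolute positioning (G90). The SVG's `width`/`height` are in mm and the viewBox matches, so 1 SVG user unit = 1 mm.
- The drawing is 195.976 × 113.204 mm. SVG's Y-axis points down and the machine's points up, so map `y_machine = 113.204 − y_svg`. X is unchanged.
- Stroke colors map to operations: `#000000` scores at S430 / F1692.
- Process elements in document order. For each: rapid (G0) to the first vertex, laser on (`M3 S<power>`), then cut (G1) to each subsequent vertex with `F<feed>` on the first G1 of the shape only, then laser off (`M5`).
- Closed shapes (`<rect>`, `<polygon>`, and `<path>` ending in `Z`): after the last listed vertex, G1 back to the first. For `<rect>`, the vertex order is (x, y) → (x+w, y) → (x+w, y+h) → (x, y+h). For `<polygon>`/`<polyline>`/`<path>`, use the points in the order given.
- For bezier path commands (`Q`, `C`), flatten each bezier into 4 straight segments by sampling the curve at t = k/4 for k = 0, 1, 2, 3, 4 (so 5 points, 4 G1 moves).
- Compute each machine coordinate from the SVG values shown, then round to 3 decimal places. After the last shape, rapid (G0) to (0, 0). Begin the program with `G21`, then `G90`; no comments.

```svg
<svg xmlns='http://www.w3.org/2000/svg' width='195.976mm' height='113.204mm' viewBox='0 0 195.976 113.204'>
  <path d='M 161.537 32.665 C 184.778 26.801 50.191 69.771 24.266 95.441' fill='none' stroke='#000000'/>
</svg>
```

1 u = 1 mm; y_m = 113.204 − y.

[1] `<path>` cubic bezier, #000000→score S430 F1692: (161.537,80.539) → (153.539,76.814) → (111.339,60.976) → (59.920,39.226) → (24.266,17.763)

G21
G90
G0 X161.537 Y80.539
M3 S430
G1 X153.539 Y76.814 F1692
G1 X111.339 Y60.976
G1 X59.920 Y39.226
G1 X24.266 Y17.763
M5
G0 X0.000 Y0.000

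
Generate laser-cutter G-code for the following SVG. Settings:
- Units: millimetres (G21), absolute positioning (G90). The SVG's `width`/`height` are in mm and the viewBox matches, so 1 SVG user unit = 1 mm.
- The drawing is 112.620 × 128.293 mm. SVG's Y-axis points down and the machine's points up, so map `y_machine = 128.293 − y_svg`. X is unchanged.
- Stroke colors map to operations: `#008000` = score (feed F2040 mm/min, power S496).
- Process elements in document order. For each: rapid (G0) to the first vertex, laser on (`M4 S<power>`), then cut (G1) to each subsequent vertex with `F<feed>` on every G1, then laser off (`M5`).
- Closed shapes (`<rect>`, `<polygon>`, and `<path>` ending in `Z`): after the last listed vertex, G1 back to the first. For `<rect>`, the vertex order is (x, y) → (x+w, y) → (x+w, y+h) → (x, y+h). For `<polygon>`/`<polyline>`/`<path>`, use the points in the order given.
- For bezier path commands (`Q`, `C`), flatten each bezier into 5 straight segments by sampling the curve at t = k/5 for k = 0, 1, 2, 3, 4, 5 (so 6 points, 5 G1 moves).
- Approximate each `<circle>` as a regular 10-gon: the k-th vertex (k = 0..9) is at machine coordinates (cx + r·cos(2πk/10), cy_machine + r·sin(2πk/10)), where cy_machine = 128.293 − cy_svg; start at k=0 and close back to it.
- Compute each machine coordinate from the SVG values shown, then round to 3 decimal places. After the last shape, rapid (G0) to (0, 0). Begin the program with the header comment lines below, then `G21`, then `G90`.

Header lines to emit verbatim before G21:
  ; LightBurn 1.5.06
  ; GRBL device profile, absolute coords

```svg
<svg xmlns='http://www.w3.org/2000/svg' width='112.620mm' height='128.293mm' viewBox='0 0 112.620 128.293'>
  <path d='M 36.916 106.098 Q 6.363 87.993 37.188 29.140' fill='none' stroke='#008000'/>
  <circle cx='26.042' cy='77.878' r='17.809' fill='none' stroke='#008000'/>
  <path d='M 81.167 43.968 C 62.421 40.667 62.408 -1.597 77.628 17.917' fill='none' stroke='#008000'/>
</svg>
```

; LightBurn 1.5.06
; GRBL device profile, absolute coords
G21
G90
G0 X36.916 Y22.195
M4 S496
G1 X27.150 Y31.067 F2040
G1 X22.294 Y43.199 F2040
G1 X22.348 Y58.590 F2040
G1 X27.313 Y77.242 F2040
G1 X37.188 Y99.153 F2040
M5
G0 X43.851 Y50.415
M4 S496
G1 X40.450 Y60.883 F2040
G1 X31.545 Y67.352 F2040
G1 X20.539 Y67.352 F2040
G1 X11.634 Y60.883 F2040
G1 X8.233 Y50.415 F2040
G1 X11.634 Y39.947 F2040
G1 X20.539 Y33.478 F2040
G1 X31.545 Y33.478 F2040
G1 X40.450 Y39.947 F2040
G1 X43.851 Y50.415 F2040
M5
G0 X81.167 Y84.325
M4 S496
G1 X72.139 Y90.175 F2040
G1 X67.440 Y100.541 F2040
G1 X66.900 Y110.587 F2040
G1 X70.352 Y115.477 F2040
G1 X77.628 Y110.376 F2040
M5
G0 X0.000 Y0.000

1 u = 1 mm; y_m = 128.293 − y.

[1] `<path>` quadratic bezier, #008000→score S496 F2040: (36.916,22.195) → (27.150,31.067) → (22.294,43.199) → (22.348,58.590) → (27.313,77.242) → (37.188,99.153)

[2] `<circle>` circle, #008000→score S496 F2040: (43.851,50.415) → (40.450,60.883) → (31.545,67.352) → (20.539,67.352) → (11.634,60.883) → (8.233,50.415) → (11.634,39.947) → (20.539,33.478) → (31.545,33.478) → (40.450,39.947) → (43.851,50.415) (closed)

[3] `<path>` cubic bezier, #008000→score S496 F2040: (81.167,84.325) → (72.139,90.175) → (67.440,100.541) → (66.900,110.587) → (70.352,115.477) → (77.628,110.376)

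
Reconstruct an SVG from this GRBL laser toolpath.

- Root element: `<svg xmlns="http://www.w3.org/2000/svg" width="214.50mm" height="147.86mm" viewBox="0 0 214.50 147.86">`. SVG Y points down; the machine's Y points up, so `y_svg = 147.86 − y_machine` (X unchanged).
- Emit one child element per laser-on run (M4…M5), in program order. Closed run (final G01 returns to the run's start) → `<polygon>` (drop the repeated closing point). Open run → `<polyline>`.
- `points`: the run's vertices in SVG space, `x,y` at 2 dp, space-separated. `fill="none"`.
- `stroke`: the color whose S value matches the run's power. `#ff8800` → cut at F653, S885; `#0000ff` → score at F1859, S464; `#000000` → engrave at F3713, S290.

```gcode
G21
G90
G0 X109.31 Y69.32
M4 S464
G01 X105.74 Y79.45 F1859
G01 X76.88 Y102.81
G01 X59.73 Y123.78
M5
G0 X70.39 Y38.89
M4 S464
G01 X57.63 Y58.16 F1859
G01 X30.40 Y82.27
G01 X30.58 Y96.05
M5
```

<svg xmlns="http://www.w3.org/2000/svg" width="214.50mm" height="147.86mm" viewBox="0 0 214.50 147.86">
  <polyline points="109.31,78.54 105.74,68.41 76.88,45.05 59.73,24.08" fill="none" stroke="#0000ff"/>
  <polyline points="70.39,108.97 57.63,89.70 30.40,65.59 30.58,51.81" fill="none" stroke="#0000ff"/>
</svg>

y_svg = 147.86 − y_m. Every run uses S464, so all elements get stroke `#0000ff` (score).

[1] open run; points: 109.31,78.54 105.74,68.41 76.88,45.05 59.73,24.08

[2] open run; points: 70.39,108.97 57.63,89.70 30.40,65.59 30.58,51.81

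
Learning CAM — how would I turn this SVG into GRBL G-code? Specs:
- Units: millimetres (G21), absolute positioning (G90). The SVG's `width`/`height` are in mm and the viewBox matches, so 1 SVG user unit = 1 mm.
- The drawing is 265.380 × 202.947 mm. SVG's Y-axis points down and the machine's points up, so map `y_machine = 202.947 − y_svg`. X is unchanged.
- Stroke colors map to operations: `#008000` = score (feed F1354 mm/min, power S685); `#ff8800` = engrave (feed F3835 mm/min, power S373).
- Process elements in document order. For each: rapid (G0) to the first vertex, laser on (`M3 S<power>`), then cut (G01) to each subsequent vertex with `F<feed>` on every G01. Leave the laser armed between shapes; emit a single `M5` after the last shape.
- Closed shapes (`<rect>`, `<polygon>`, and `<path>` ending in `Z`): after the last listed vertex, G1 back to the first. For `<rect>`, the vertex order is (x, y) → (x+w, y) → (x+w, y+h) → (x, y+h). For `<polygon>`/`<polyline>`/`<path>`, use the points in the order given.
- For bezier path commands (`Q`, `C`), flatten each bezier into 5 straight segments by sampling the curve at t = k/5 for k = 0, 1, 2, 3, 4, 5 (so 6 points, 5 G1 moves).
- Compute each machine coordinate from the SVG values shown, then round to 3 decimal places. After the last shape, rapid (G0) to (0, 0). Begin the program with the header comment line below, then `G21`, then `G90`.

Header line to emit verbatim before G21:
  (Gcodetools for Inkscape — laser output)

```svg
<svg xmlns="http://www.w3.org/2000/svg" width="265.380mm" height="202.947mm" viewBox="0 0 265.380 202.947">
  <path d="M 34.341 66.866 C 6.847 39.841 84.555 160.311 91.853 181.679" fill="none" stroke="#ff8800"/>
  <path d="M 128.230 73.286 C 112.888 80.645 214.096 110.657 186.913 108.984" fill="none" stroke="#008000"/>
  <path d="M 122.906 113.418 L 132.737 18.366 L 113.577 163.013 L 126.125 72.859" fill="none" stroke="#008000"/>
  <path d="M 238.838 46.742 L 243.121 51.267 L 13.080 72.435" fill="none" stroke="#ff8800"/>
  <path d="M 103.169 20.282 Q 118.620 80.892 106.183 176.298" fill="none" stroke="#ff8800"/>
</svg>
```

Since the viewBox matches the mm dimensions, user units are millimetres directly. The only transform is the Y-flip y_m = 202.947 − y_svg.

Shape 1 is a cubic bezier drawn with `<path>`. Its stroke #ff8800 means engrave at S373, F3835. After flipping Y the toolpath is (34.341,136.081) → (29.064,136.569) → (40.606,113.496) → (60.538,78.696) → (80.430,44.008) → (91.853,21.268).

Shape 2 is a cubic bezier drawn with `<path>`. Its stroke #008000 means score at S685, F1354. After flipping Y the toolpath is (128.230,129.661) → (131.051,122.962) → (150.087,113.434) → (173.581,103.687) → (189.775,96.327) → (186.913,93.963).

Shape 3 is a open polyline drawn with `<path>`. Its stroke #008000 means score at S685, F1354. After flipping Y the toolpath is (122.906,89.529) → (132.737,184.581) → (113.577,39.934) → (126.125,130.088).

Shape 4 is a open polyline drawn with `<path>`. Its stroke #ff8800 means engrave at S373, F3835. After flipping Y the toolpath is (238.838,156.205) → (243.121,151.680) → (13.080,130.512).

Shape 5 is a quadratic bezier drawn with `<path>`. Its stroke #ff8800 means engrave at S373, F3835. After flipping Y the toolpath is (103.169,182.665) → (108.234,157.029) → (111.068,128.610) → (111.671,97.406) → (110.042,63.420) → (106.183,26.649).

(Gcodetools for Inkscape — laser output)
G21
G90
G0 X34.341 Y136.081
M3 S373
G01 X29.064 Y136.569 F3835
G01 X40.606 Y113.496 F3835
G01 X60.538 Y78.696 F3835
G01 X80.430 Y44.008 F3835
G01 X91.853 Y21.268 F3835
G0 X128.230 Y129.661
M3 S685
G01 X131.051 Y122.962 F1354
G01 X150.087 Y113.434 F1354
G01 X173.581 Y103.687 F1354
G01 X189.775 Y96.327 F1354
G01 X186.913 Y93.963 F1354
G0 X122.906 Y89.529
M3 S685
G01 X132.737 Y184.581 F1354
G01 X113.577 Y39.934 F1354
G01 X126.125 Y130.088 F1354
G0 X238.838 Y156.205
M3 S373
G01 X243.121 Y151.680 F3835
G01 X13.080 Y130.512 F3835
G0 X103.169 Y182.665
M3 S373
G01 X108.234 Y157.029 F3835
G01 X111.068 Y128.610 F3835
G01 X111.671 Y97.406 F3835
G01 X110.042 Y63.420 F3835
G01 X106.183 Y26.649 F3835
M5
G0 X0.000 Y0.000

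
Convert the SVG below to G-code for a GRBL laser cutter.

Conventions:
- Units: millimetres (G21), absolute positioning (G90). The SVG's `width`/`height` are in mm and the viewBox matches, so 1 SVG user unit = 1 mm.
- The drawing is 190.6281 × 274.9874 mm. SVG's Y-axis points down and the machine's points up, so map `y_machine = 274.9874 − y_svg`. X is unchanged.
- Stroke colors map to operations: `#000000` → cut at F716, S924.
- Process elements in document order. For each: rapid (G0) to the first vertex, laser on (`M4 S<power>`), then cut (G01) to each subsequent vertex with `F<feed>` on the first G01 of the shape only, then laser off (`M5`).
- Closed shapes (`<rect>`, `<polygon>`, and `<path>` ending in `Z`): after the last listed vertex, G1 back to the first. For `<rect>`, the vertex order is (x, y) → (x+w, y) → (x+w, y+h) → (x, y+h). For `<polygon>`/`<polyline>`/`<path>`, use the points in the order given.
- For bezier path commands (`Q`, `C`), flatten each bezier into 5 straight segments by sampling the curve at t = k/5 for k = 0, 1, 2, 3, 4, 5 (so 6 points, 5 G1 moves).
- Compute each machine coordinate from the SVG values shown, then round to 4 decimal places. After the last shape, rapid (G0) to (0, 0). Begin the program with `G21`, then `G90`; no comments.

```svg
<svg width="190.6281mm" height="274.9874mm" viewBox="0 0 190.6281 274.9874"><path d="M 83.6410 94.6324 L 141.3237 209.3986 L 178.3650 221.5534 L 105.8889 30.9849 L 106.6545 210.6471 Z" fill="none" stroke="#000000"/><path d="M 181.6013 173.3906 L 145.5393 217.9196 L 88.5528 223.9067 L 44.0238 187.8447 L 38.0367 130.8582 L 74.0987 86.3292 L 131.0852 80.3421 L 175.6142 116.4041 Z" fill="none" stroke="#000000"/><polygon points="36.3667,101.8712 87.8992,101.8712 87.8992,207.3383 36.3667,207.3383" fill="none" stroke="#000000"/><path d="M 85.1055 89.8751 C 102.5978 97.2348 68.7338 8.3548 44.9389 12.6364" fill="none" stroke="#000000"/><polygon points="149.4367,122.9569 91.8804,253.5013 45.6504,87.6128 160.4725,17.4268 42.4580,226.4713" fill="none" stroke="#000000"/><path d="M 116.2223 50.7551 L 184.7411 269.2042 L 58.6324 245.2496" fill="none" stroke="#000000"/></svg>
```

Since the viewBox matches the mm dimensions, user units are millimetres directly. The only transform is the Y-flip y_m = 274.9874 − y_svg.

Shape 1 is a closed polygon drawn with `<path>`. Its stroke #000000 means cut at S924, F716. After flipping Y the toolpath is (83.6410,180.3550) → (141.3237,65.5888) → (178.3650,53.4340) → (105.8889,244.0025) → (106.6545,64.3403) → (83.6410,180.3550), returning to the start.

Shape 2 is a regular polygon drawn with `<path>`. Its stroke #000000 means cut at S924, F716. After flipping Y the toolpath is (181.6013,101.5968) → (145.5393,57.0678) → (88.5528,51.0807) → (44.0238,87.1427) → (38.0367,144.1292) → (74.0987,188.6582) → (131.0852,194.6453) → (175.6142,158.5833) → (181.6013,101.5968), returning to the start.

Shape 3 is a rectangle drawn with `<polygon>`. Its stroke #000000 means cut at S924, F716. After flipping Y the toolpath is (36.3667,173.1162) → (87.8992,173.1162) → (87.8992,67.6491) → (36.3667,67.6491) → (36.3667,173.1162), returning to the start.

Shape 4 is a cubic bezier drawn with `<path>`. Its stroke #000000 means cut at S924, F716. After flipping Y the toolpath is (85.1055,185.1123) → (89.9295,190.7300) → (85.3765,210.3540) → (74.3947,234.8930) → (59.9327,255.2558) → (44.9389,262.3510).

Shape 5 is a closed polygon drawn with `<polygon>`. Its stroke #000000 means cut at S924, F716. After flipping Y the toolpath is (149.4367,152.0305) → (91.8804,21.4861) → (45.6504,187.3746) → (160.4725,257.5606) → (42.4580,48.5161) → (149.4367,152.0305), returning to the start.

Shape 6 is a open polyline drawn with `<path>`. Its stroke #000000 means cut at S924, F716. After flipping Y the toolpath is (116.2223,224.2323) → (184.7411,5.7832) → (58.6324,29.7378).

G21
G90
G0 X83.6410 Y180.3550
M4 S924
G01 X141.3237 Y65.5888 F716
G01 X178.3650 Y53.4340
G01 X105.8889 Y244.0025
G01 X106.6545 Y64.3403
G01 X83.6410 Y180.3550
M5
G0 X181.6013 Y101.5968
M4 S924
G01 X145.5393 Y57.0678 F716
G01 X88.5528 Y51.0807
G01 X44.0238 Y87.1427
G01 X38.0367 Y144.1292
G01 X74.0987 Y188.6582
G01 X131.0852 Y194.6453
G01 X175.6142 Y158.5833
G01 X181.6013 Y101.5968
M5
G0 X36.3667 Y173.1162
M4 S924
G01 X87.8992 Y173.1162 F716
G01 X87.8992 Y67.6491
G01 X36.3667 Y67.6491
G01 X36.3667 Y173.1162
M5
G0 X85.1055 Y185.1123
M4 S924
G01 X89.9295 Y190.7300 F716
G01 X85.3765 Y210.3540
G01 X74.3947 Y234.8930
G01 X59.9327 Y255.2558
G01 X44.9389 Y262.3510
M5
G0 X149.4367 Y152.0305
M4 S924
G01 X91.8804 Y21.4861 F716
G01 X45.6504 Y187.3746
G01 X160.4725 Y257.5606
G01 X42.4580 Y48.5161
G01 X149.4367 Y152.0305
M5
G0 X116.2223 Y224.2323
M4 S924
G01 X184.7411 Y5.7832 F716
G01 X58.6324 Y29.7378
M5
G0 X0.0000 Y0.0000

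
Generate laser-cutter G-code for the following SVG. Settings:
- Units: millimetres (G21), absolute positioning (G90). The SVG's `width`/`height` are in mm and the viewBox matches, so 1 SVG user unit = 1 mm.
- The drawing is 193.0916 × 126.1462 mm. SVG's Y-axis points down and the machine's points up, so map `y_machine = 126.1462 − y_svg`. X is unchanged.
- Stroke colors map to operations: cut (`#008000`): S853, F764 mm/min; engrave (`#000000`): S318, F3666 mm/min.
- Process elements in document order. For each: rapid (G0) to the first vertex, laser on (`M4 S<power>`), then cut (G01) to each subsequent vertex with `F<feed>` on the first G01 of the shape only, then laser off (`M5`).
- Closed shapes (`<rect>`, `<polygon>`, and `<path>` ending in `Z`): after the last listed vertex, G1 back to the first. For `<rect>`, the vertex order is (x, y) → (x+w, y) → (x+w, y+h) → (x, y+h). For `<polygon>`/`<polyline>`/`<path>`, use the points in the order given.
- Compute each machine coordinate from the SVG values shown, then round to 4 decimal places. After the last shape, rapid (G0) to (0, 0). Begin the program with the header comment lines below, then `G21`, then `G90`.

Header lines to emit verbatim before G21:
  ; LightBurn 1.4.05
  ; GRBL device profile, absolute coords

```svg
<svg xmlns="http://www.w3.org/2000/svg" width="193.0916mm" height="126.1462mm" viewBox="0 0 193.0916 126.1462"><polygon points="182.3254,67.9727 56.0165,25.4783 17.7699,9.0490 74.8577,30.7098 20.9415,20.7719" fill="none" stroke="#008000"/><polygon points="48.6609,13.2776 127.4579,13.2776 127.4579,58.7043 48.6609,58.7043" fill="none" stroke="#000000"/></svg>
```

1 u = 1 mm; y_m = 126.1462 − y.

[1] `<polygon>` closed polygon, #008000→cut S853 F764: (182.3254,58.1735) → (56.0165,100.6679) → (17.7699,117.0972) → (74.8577,95.4364) → (20.9415,105.3743) → (182.3254,58.1735) (closed)

[2] `<polygon>` rectangle, #000000→engrave S318 F3666: (48.6609,112.8686) → (127.4579,112.8686) → (127.4579,67.4419) → (48.6609,67.4419) → (48.6609,112.8686) (closed)

; LightBurn 1.4.05
; GRBL device profile, absolute coords
G21
G90
G0 X182.3254 Y58.1735
M4 S853
G01 X56.0165 Y100.6679 F764
G01 X17.7699 Y117.0972
G01 X74.8577 Y95.4364
G01 X20.9415 Y105.3743
G01 X182.3254 Y58.1735
M5
G0 X48.6609 Y112.8686
M4 S318
G01 X127.4579 Y112.8686 F3666
G01 X127.4579 Y67.4419
G01 X48.6609 Y67.4419
G01 X48.6609 Y112.8686
M5
G0 X0.0000 Y0.0000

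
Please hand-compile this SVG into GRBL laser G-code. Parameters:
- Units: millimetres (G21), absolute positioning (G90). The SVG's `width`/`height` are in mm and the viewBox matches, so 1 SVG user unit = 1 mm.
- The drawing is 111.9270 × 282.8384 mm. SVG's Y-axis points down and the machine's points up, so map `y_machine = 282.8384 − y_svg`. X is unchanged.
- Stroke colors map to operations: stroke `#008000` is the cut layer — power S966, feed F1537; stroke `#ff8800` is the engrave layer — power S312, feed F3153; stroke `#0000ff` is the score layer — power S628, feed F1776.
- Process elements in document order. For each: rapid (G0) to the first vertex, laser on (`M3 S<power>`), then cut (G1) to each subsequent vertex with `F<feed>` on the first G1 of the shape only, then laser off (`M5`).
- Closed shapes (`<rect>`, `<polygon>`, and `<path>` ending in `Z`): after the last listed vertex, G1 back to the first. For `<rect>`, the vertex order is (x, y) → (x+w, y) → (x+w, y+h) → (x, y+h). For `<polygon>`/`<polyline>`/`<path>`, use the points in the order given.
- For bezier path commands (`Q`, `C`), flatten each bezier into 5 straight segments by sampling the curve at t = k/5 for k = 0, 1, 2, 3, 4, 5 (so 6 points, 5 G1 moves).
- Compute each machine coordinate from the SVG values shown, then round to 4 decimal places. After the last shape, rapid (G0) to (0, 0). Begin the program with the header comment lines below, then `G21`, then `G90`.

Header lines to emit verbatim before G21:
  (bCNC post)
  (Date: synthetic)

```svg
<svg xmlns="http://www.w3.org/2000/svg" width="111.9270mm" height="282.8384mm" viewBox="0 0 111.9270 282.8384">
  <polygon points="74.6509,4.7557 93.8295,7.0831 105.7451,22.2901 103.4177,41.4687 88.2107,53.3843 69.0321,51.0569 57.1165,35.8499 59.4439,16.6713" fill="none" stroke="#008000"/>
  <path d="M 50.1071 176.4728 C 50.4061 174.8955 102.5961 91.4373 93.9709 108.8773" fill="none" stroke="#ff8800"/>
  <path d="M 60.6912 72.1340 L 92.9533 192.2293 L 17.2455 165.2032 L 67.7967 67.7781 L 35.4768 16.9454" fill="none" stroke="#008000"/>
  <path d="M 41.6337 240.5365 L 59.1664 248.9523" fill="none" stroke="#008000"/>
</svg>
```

(bCNC post)
(Date: synthetic)
G21
G90
G0 X74.6509 Y278.0827
M3 S966
G1 X93.8295 Y275.7553 F1537
G1 X105.7451 Y260.5483
G1 X103.4177 Y241.3697
G1 X88.2107 Y229.4541
G1 X69.0321 Y231.7815
G1 X57.1165 Y246.9885
G1 X59.4439 Y266.1671
G1 X74.6509 Y278.0827
M5
G0 X50.1071 Y106.3656
M3 S312
G1 X55.6118 Y115.6755 F3153
G1 X68.1604 Y135.8633
G1 X82.3430 Y158.1558
G1 X92.7498 Y173.7795
G1 X93.9709 Y173.9611
M5
G0 X60.6912 Y210.7044
M3 S966
G1 X92.9533 Y90.6091 F1537
G1 X17.2455 Y117.6352
G1 X67.7967 Y215.0603
G1 X35.4768 Y265.8930
M5
G0 X41.6337 Y42.3019
M3 S966
G1 X59.1664 Y33.8861 F1537
M5
G0 X0.0000 Y0.0000

1 u = 1 mm; y_m = 282.8384 − y.

[1] `<polygon>` regular polygon, #008000→cut S966 F1537: (74.6509,278.0827) → (93.8295,275.7553) → (105.7451,260.5483) → (103.4177,241.3697) → (88.2107,229.4541) → (69.0321,231.7815) → (57.1165,246.9885) → (59.4439,266.1671) → (74.6509,278.0827) (closed)

[2] `<path>` cubic bezier, #ff8800→engrave S312 F3153: (50.1071,106.3656) → (55.6118,115.6755) → (68.1604,135.8633) → (82.3430,158.1558) → (92.7498,173.7795) → (93.9709,173.9611)

[3] `<path>` open polyline, #008000→cut S966 F1537: (60.6912,210.7044) → (92.9533,90.6091) → (17.2455,117.6352) → (67.7967,215.0603) → (35.4768,265.8930)

[4] `<path>` line segment, #008000→cut S966 F1537: (41.6337,42.3019) → (59.1664,33.8861)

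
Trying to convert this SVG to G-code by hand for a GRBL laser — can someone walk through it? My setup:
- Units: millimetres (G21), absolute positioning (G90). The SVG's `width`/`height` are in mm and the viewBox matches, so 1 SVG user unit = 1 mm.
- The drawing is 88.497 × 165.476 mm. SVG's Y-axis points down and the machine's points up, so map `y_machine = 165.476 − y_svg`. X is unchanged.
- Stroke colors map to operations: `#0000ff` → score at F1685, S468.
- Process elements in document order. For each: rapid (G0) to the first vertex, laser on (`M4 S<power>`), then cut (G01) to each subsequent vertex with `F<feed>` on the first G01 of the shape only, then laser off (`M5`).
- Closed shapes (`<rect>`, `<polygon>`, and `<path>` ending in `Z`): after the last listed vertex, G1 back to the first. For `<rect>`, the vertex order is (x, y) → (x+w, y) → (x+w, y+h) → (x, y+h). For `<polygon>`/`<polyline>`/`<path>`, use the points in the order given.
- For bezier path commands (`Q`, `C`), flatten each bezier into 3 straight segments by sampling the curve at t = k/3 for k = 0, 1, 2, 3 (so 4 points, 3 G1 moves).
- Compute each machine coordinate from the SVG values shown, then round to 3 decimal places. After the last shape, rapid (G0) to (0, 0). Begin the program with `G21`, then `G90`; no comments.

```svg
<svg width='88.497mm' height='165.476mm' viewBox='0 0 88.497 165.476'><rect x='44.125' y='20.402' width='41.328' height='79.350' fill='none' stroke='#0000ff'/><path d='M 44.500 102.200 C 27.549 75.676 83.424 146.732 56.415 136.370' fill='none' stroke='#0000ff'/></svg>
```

1 u = 1 mm; y_m = 165.476 − y.

[1] `<rect>` rectangle, #0000ff→score S468 F1685: (44.125,145.074) → (85.453,145.074) → (85.453,65.724) → (44.125,65.724) → (44.125,145.074) (closed)

[2] `<path>` cubic bezier, #0000ff→score S468 F1685: (44.500,63.276) → (46.057,63.903) → (61.563,39.254) → (56.415,29.106)

G21
G90
G0 X44.125 Y145.074
M4 S468
G01 X85.453 Y145.074 F1685
G01 X85.453 Y65.724
G01 X44.125 Y65.724
G01 X44.125 Y145.074
M5
G0 X44.500 Y63.276
M4 S468
G01 X46.057 Y63.903 F1685
G01 X61.563 Y39.254
G01 X56.415 Y29.106
M5
G0 X0.000 Y0.000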